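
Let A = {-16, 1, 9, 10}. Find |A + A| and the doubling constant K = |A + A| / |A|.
K = |A + A| / |A| = 10/4 = 5/2

Enumerate A + A = {a + b : a, b ∈ A}. With |A| = 4, there are |A|^2 = 16 ordered sum pairs; collecting distinct values, A + A = {-32, -15, -7, -6, 2, 10, 11, 18, 19, 20}, so |A + A| = 10. Thus K = 10/4 = 5/2. For comparison, the minimum possible |A + A| over all 4-element sets is 2·4 − 1 = 7 (so min K = 7/4), attained only by arithmetic progressions.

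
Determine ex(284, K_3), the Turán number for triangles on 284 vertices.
ex(284, K_3) = ⌊284^2/4⌋ = 20164

Mantel (1907): a triangle-free graph on n vertices has at most ⌊n^2/4⌋ edges, with equality for the complete bipartite graph K_{⌊n/2⌋, ⌈n/2⌉}. For n = 284: ⌊284^2/4⌋ = ⌊80656/4⌋ = 20164. The extremal graph is K_{142, 142}, which has 142·142 = 20164 edges.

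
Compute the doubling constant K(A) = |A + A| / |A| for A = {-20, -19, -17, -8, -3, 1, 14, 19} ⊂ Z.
K = |A + A| / |A| = 32/8 = 4

Enumerate A + A = {a + b : a, b ∈ A}. With |A| = 8, there are |A|^2 = 64 ordered sum pairs; collecting distinct values, A + A = {-40, -39, -38, -37, -36, -34, -28, -27, -25, -23, -22, -20, -19, -18, -16, -11, -7, -6, -5, -3, -2, -1, 0, 2, 6, 11, 15, 16, 20, 28, 33, 38}, so |A + A| = 32. Thus K = 32/8 = 4. For comparison, the minimum possible |A + A| over all 8-element sets is 2·8 − 1 = 15 (so min K = 15/8), attained only by arithmetic progressions.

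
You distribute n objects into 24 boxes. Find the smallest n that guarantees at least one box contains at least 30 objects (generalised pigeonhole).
n = (30 − 1)·24 + 1 = 697

By the generalised pigeonhole principle, to guarantee some box contains ≥ r objects we need more than (r − 1) · k objects total. Threshold: n = (r − 1) · k + 1. With r = 30 and k = 24: n = 29 · 24 + 1 = 696 + 1 = 697. For n = 696 = 29 · 24, we can put exactly 29 objects in every box, avoiding 30 in any single one — so 697 is tight.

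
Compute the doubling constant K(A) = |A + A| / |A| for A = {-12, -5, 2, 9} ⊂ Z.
K = |A + A| / |A| = 7/4

Enumerate A + A = {a + b : a, b ∈ A}. With |A| = 4, there are |A|^2 = 16 ordered sum pairs; collecting distinct values, A + A = {-24, -17, -10, -3, 4, 11, 18}, so |A + A| = 7. Thus K = 7/4. Here |A + A| = 2|A| − 1 = 7, the minimum possible — so K = 7/4 is minimal, which holds iff A is an arithmetic progression.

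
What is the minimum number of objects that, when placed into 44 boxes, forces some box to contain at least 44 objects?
n = (44 − 1)·44 + 1 = 1893

By the generalised pigeonhole principle, to guarantee some box contains ≥ r objects we need more than (r − 1) · k objects total. Threshold: n = (r − 1) · k + 1. With r = 44 and k = 44: n = 43 · 44 + 1 = 1892 + 1 = 1893. For n = 1892 = 43 · 44, we can put exactly 43 objects in every box, avoiding 44 in any single one — so 1893 is tight.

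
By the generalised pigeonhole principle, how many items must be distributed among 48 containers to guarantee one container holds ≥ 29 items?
n = (29 − 1)·48 + 1 = 1345

By the generalised pigeonhole principle, to guarantee some box contains ≥ r objects we need more than (r − 1) · k objects total. Threshold: n = (r − 1) · k + 1. With r = 29 and k = 48: n = 28 · 48 + 1 = 1344 + 1 = 1345. For n = 1344 = 28 · 48, we can put exactly 28 objects in every box, avoiding 29 in any single one — so 1345 is tight.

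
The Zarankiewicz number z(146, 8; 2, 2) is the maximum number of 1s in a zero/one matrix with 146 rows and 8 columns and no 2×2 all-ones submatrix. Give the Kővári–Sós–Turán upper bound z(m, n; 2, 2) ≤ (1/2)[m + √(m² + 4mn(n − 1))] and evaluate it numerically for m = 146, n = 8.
z(146, 8; 2, 2) ≤ (1/2)[146 + √(146² + 4·146·8·7)] = (1/2)[146 + √54020] = 189.211

Kővári–Sós–Turán: let r_1, ..., r_146 be the row sums and z = Σ r_i the total number of 1s. Each pair of columns can share at most one row with both entries 1 (else a 2×2 all-ones block appears), so Σ_i C(r_i, 2) ≤ C(8, 2) = 28. By convexity Σ_i C(r_i, 2) ≥ 146·C(z/146, 2) = z(z − 146)/(2·146), giving z² − 146z − 146·8·7 ≤ 0 and hence z ≤ (1/2)[146 + √(21316 + 4·8176)] = (1/2)[146 + √54020] ≈ (1/2)(146 + 232.422) = 189.211.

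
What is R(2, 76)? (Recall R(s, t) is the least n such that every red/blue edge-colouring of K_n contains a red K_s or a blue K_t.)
R(2, 76) = 76

R(2, k) = k for all k ≥ 2: in a 2-colouring of K_k, either some edge is red (a red K_2) or all edges are blue (a blue K_k). And K_{75} coloured all-blue has no blue K_76, so R(2, 76) > 75. Hence R(2, 76) = 76.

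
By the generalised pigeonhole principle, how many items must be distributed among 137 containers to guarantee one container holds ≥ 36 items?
n = (36 − 1)·137 + 1 = 4796

By the generalised pigeonhole principle, to guarantee some box contains ≥ r objects we need more than (r − 1) · k objects total. Threshold: n = (r − 1) · k + 1. With r = 36 and k = 137: n = 35 · 137 + 1 = 4795 + 1 = 4796. For n = 4795 = 35 · 137, we can put exactly 35 objects in every box, avoiding 36 in any single one — so 4796 is tight.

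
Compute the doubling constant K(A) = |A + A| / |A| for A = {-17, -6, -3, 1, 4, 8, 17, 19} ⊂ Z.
K = |A + A| / |A| = 30/8 = 15/4

Enumerate A + A = {a + b : a, b ∈ A}. With |A| = 8, there are |A|^2 = 64 ordered sum pairs; collecting distinct values, A + A = {-34, -23, -20, -16, -13, -12, -9, -6, -5, -2, 0, 1, 2, 5, 8, 9, 11, 12, 13, 14, 16, 18, 20, 21, 23, 25, 27, 34, 36, 38}, so |A + A| = 30. Thus K = 30/8 = 15/4. For comparison, the minimum possible |A + A| over all 8-element sets is 2·8 − 1 = 15 (so min K = 15/8), attained only by arithmetic progressions.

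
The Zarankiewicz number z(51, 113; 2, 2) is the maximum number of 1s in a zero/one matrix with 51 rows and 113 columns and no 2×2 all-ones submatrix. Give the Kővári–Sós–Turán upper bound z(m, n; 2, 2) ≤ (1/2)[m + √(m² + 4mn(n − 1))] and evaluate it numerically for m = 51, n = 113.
z(51, 113; 2, 2) ≤ (1/2)[51 + √(51² + 4·51·113·112)] = (1/2)[51 + √2584425] = 829.3073

Kővári–Sós–Turán: let r_1, ..., r_51 be the row sums and z = Σ r_i the total number of 1s. Each pair of columns can share at most one row with both entries 1 (else a 2×2 all-ones block appears), so Σ_i C(r_i, 2) ≤ C(113, 2) = 6328. By convexity Σ_i C(r_i, 2) ≥ 51·C(z/51, 2) = z(z − 51)/(2·51), giving z² − 51z − 51·113·112 ≤ 0 and hence z ≤ (1/2)[51 + √(2601 + 4·645456)] = (1/2)[51 + √2584425] ≈ (1/2)(51 + 1607.6147) = 829.3073.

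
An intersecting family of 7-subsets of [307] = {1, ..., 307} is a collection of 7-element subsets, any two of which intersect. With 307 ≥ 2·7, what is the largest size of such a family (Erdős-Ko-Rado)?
max |F| = C(306, 6) = 1085371516236

Erdős-Ko-Rado (1961): when n ≥ 2k, max |F| = C(n−1, k−1). The bound is attained by the star {A : i ∈ A} for any fixed i ∈ [n]. Here C(307−1, 7−1) = C(306, 6) = 1085371516236.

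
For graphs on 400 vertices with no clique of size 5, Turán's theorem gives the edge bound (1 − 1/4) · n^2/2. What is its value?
Turán density bound = (3/4) · 400^2/2 = 60000

Turán's theorem: ex(n, K_{r+1}) is achieved by the complete r-partite Turán graph T(n, r) with parts as balanced as possible, and is at most (1 − 1/r) · n^2/2. For r = 4, n = 400: the density bound is (3/4) · 160000/2 = 60000. Since 4 ∣ 400, the Turán graph T(400, 4) has parts of equal size 100, and its edge count e(T(400, 4)) = 60000 attains the density bound exactly.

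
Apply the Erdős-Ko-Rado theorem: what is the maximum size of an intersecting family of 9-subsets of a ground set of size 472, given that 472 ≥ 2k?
max |F| = C(471, 8) = 56583612135153090

The Erdős-Ko-Rado theorem states: for n ≥ 2k, an intersecting family of k-subsets of an n-element set has size at most C(n − 1, k − 1), with equality for 'star' families {A ⊆ [n] : |A| = k, i ∈ A} (fix an element i). For n = 472, k = 9: C(471, 8) = 56583612135153090.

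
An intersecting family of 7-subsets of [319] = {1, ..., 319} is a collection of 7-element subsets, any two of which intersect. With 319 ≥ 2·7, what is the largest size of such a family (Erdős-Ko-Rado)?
max |F| = C(318, 6) = 1369700164119

The Erdős-Ko-Rado theorem states: for n ≥ 2k, an intersecting family of k-subsets of an n-element set has size at most C(n − 1, k − 1), with equality for 'star' families {A ⊆ [n] : |A| = k, i ∈ A} (fix an element i). For n = 319, k = 7: C(318, 6) = 1369700164119.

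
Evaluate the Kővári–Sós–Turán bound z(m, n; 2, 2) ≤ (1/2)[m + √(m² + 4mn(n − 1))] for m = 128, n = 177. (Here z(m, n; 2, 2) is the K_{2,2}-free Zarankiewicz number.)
z(128, 177; 2, 2) ≤ (1/2)[128 + √(128² + 4·128·177·176)] = (1/2)[128 + √15966208] = 2061.8869

Kővári–Sós–Turán: let r_1, ..., r_128 be the row sums and z = Σ r_i the total number of 1s. Each pair of columns can share at most one row with both entries 1 (else a 2×2 all-ones block appears), so Σ_i C(r_i, 2) ≤ C(177, 2) = 15576. By convexity Σ_i C(r_i, 2) ≥ 128·C(z/128, 2) = z(z − 128)/(2·128), giving z² − 128z − 128·177·176 ≤ 0 and hence z ≤ (1/2)[128 + √(16384 + 4·3987456)] = (1/2)[128 + √15966208] ≈ (1/2)(128 + 3995.7738) = 2061.8869.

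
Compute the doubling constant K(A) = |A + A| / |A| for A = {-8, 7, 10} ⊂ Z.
K = |A + A| / |A| = 6/3 = 2

Enumerate A + A = {a + b : a, b ∈ A}. With |A| = 3, there are |A|^2 = 9 ordered sum pairs; collecting distinct values, A + A = {-16, -1, 2, 14, 17, 20}, so |A + A| = 6. Thus K = 6/3 = 2. For comparison, the minimum possible |A + A| over all 3-element sets is 2·3 − 1 = 5 (so min K = 5/3), attained only by arithmetic progressions.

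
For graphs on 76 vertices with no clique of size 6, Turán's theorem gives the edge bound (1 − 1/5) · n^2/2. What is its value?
Turán density bound = (4/5) · 76^2/2 = 11552/5 ≈ 2310.4

Turán's theorem: ex(n, K_{r+1}) is achieved by the complete r-partite Turán graph T(n, r) with parts as balanced as possible, and is at most (1 − 1/r) · n^2/2. For r = 5, n = 76: the density bound is (4/5) · 5776/2 = 11552/5 ≈ 2310.4. The integer-valued extremum is e(T(76, 5)) = 2310, which is strictly less than the density bound 11552/5 since 5 ∤ 76 (the parts of T(76, 5) cannot all be equal).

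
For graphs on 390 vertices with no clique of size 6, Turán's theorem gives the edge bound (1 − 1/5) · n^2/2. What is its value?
Turán density bound = (4/5) · 390^2/2 = 60840

Turán's theorem: ex(n, K_{r+1}) is achieved by the complete r-partite Turán graph T(n, r) with parts as balanced as possible, and is at most (1 − 1/r) · n^2/2. For r = 5, n = 390: the density bound is (4/5) · 152100/2 = 60840. Since 5 ∣ 390, the Turán graph T(390, 5) has parts of equal size 78, and its edge count e(T(390, 5)) = 60840 attains the density bound exactly.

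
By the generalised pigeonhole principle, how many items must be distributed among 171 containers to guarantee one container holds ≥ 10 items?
n = (10 − 1)·171 + 1 = 1540

By the generalised pigeonhole principle, to guarantee some box contains ≥ r objects we need more than (r − 1) · k objects total. Threshold: n = (r − 1) · k + 1. With r = 10 and k = 171: n = 9 · 171 + 1 = 1539 + 1 = 1540. For n = 1539 = 9 · 171, we can put exactly 9 objects in every box, avoiding 10 in any single one — so 1540 is tight.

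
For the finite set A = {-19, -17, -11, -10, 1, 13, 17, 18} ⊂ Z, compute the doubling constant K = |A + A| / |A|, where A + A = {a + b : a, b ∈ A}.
K = |A + A| / |A| = 34/8 = 17/4

Enumerate A + A = {a + b : a, b ∈ A}. With |A| = 8, there are |A|^2 = 64 ordered sum pairs; collecting distinct values, A + A = {-38, -36, -34, -30, -29, -28, -27, -22, -21, -20, -18, -16, -10, -9, -6, -4, -2, -1, 0, 1, 2, 3, 6, 7, 8, 14, 18, 19, 26, 30, 31, 34, 35, 36}, so |A + A| = 34. Thus K = 34/8 = 17/4. For comparison, the minimum possible |A + A| over all 8-element sets is 2·8 − 1 = 15 (so min K = 15/8), attained only by arithmetic progressions.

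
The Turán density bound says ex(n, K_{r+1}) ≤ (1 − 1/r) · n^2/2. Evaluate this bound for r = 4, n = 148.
Turán density bound = (3/4) · 148^2/2 = 8214

Turán's theorem: ex(n, K_{r+1}) is achieved by the complete r-partite Turán graph T(n, r) with parts as balanced as possible, and is at most (1 − 1/r) · n^2/2. For r = 4, n = 148: the density bound is (3/4) · 21904/2 = 8214. Since 4 ∣ 148, the Turán graph T(148, 4) has parts of equal size 37, and its edge count e(T(148, 4)) = 8214 attains the density bound exactly.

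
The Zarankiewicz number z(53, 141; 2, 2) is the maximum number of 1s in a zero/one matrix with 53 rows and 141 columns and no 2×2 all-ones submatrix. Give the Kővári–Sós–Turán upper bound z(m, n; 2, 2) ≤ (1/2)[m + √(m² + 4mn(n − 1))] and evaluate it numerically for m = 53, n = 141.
z(53, 141; 2, 2) ≤ (1/2)[53 + √(53² + 4·53·141·140)] = (1/2)[53 + √4187689] = 1049.6922

Kővári–Sós–Turán: let r_1, ..., r_53 be the row sums and z = Σ r_i the total number of 1s. Each pair of columns can share at most one row with both entries 1 (else a 2×2 all-ones block appears), so Σ_i C(r_i, 2) ≤ C(141, 2) = 9870. By convexity Σ_i C(r_i, 2) ≥ 53·C(z/53, 2) = z(z − 53)/(2·53), giving z² − 53z − 53·141·140 ≤ 0 and hence z ≤ (1/2)[53 + √(2809 + 4·1046220)] = (1/2)[53 + √4187689] ≈ (1/2)(53 + 2046.3844) = 1049.6922.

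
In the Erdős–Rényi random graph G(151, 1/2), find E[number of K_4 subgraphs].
E[# K_4] = C(151, 4) · (1/2)^C(4, 2) = 20811575 / 2^6 = 325180.859375

For each 4-subset S of vertices (there are C(151, 4) = 20811575 such S), let X_S = 1 if S induces a K_4 (all C(4, 2) = 6 edges present). Then P(X_S = 1) = (1/2)^6 = 1/64. By linearity of expectation, E[# K_4] = C(151, 4) · (1/2)^6 = 20811575 / 64 = 325180.859375.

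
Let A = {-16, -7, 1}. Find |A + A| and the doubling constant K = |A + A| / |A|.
K = |A + A| / |A| = 6/3 = 2

Enumerate A + A = {a + b : a, b ∈ A}. With |A| = 3, there are |A|^2 = 9 ordered sum pairs; collecting distinct values, A + A = {-32, -23, -15, -14, -6, 2}, so |A + A| = 6. Thus K = 6/3 = 2. For comparison, the minimum possible |A + A| over all 3-element sets is 2·3 − 1 = 5 (so min K = 5/3), attained only by arithmetic progressions.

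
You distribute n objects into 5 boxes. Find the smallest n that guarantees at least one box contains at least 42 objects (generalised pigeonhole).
n = (42 − 1)·5 + 1 = 206

By the generalised pigeonhole principle, to guarantee some box contains ≥ r objects we need more than (r − 1) · k objects total. Threshold: n = (r − 1) · k + 1. With r = 42 and k = 5: n = 41 · 5 + 1 = 205 + 1 = 206. For n = 205 = 41 · 5, we can put exactly 41 objects in every box, avoiding 42 in any single one — so 206 is tight.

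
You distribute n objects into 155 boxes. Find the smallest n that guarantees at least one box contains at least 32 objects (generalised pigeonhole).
n = (32 − 1)·155 + 1 = 4806

By the generalised pigeonhole principle, to guarantee some box contains ≥ r objects we need more than (r − 1) · k objects total. Threshold: n = (r − 1) · k + 1. With r = 32 and k = 155: n = 31 · 155 + 1 = 4805 + 1 = 4806. For n = 4805 = 31 · 155, we can put exactly 31 objects in every box, avoiding 32 in any single one — so 4806 is tight.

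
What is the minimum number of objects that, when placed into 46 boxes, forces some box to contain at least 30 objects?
n = (30 − 1)·46 + 1 = 1335

By the generalised pigeonhole principle, to guarantee some box contains ≥ r objects we need more than (r − 1) · k objects total. Threshold: n = (r − 1) · k + 1. With r = 30 and k = 46: n = 29 · 46 + 1 = 1334 + 1 = 1335. For n = 1334 = 29 · 46, we can put exactly 29 objects in every box, avoiding 30 in any single one — so 1335 is tight.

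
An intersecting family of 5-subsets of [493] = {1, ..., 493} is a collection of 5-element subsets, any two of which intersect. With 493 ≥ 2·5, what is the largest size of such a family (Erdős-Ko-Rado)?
max |F| = C(492, 4) = 2411794455

Erdős-Ko-Rado (1961): when n ≥ 2k, max |F| = C(n−1, k−1). The bound is attained by the star {A : i ∈ A} for any fixed i ∈ [n]. Here C(493−1, 5−1) = C(492, 4) = 2411794455.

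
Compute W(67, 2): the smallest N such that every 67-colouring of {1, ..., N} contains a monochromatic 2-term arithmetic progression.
W(67, 2) = 67 + 1 = 68

A 2-term AP is any pair of integers, so a monochromatic 2-AP exists iff some colour is used at least twice. With 67 colours, the colouring i ↦ i on {1, ..., 67} uses each colour once, avoiding any monochromatic pair, so W(67, 2) > 67. For {1, ..., 68}, pigeonhole forces two integers of the same colour, which form a monochromatic 2-AP. Hence W(67, 2) = 68.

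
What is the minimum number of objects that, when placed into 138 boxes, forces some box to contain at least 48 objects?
n = (48 − 1)·138 + 1 = 6487

By the generalised pigeonhole principle, to guarantee some box contains ≥ r objects we need more than (r − 1) · k objects total. Threshold: n = (r − 1) · k + 1. With r = 48 and k = 138: n = 47 · 138 + 1 = 6486 + 1 = 6487. For n = 6486 = 47 · 138, we can put exactly 47 objects in every box, avoiding 48 in any single one — so 6487 is tight.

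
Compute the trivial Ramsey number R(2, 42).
R(2, 42) = 42

R(2, k) = k for all k ≥ 2: in a 2-colouring of K_k, either some edge is red (a red K_2) or all edges are blue (a blue K_k). And K_{41} coloured all-blue has no blue K_42, so R(2, 42) > 41. Hence R(2, 42) = 42.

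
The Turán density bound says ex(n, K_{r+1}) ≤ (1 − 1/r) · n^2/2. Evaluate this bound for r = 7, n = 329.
Turán density bound = (6/7) · 329^2/2 = 46389

Turán's theorem: ex(n, K_{r+1}) is achieved by the complete r-partite Turán graph T(n, r) with parts as balanced as possible, and is at most (1 − 1/r) · n^2/2. For r = 7, n = 329: the density bound is (6/7) · 108241/2 = 46389. Since 7 ∣ 329, the Turán graph T(329, 7) has parts of equal size 47, and its edge count e(T(329, 7)) = 46389 attains the density bound exactly.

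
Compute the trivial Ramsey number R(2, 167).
R(2, 167) = 167

R(2, k) = k for all k ≥ 2: in a 2-colouring of K_k, either some edge is red (a red K_2) or all edges are blue (a blue K_k). And K_{166} coloured all-blue has no blue K_167, so R(2, 167) > 166. Hence R(2, 167) = 167.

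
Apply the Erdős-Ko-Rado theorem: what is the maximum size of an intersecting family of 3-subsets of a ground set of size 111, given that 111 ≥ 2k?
max |F| = C(110, 2) = 5995

The Erdős-Ko-Rado theorem states: for n ≥ 2k, an intersecting family of k-subsets of an n-element set has size at most C(n − 1, k − 1), with equality for 'star' families {A ⊆ [n] : |A| = k, i ∈ A} (fix an element i). For n = 111, k = 3: C(110, 2) = 5995.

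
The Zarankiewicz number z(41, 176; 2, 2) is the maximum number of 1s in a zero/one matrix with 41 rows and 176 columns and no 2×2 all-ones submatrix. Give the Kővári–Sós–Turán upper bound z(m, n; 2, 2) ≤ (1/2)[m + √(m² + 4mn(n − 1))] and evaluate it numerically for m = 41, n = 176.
z(41, 176; 2, 2) ≤ (1/2)[41 + √(41² + 4·41·176·175)] = (1/2)[41 + √5052881] = 1144.4307

Kővári–Sós–Turán: let r_1, ..., r_41 be the row sums and z = Σ r_i the total number of 1s. Each pair of columns can share at most one row with both entries 1 (else a 2×2 all-ones block appears), so Σ_i C(r_i, 2) ≤ C(176, 2) = 15400. By convexity Σ_i C(r_i, 2) ≥ 41·C(z/41, 2) = z(z − 41)/(2·41), giving z² − 41z − 41·176·175 ≤ 0 and hence z ≤ (1/2)[41 + √(1681 + 4·1262800)] = (1/2)[41 + √5052881] ≈ (1/2)(41 + 2247.8614) = 1144.4307.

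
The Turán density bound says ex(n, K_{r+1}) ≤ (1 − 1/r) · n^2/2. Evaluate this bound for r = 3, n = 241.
Turán density bound = (2/3) · 241^2/2 = 58081/3 ≈ 19360.3333

Turán's theorem: ex(n, K_{r+1}) is achieved by the complete r-partite Turán graph T(n, r) with parts as balanced as possible, and is at most (1 − 1/r) · n^2/2. For r = 3, n = 241: the density bound is (2/3) · 58081/2 = 58081/3 ≈ 19360.3333. The integer-valued extremum is e(T(241, 3)) = 19360, which is strictly less than the density bound 58081/3 since 3 ∤ 241 (the parts of T(241, 3) cannot all be equal).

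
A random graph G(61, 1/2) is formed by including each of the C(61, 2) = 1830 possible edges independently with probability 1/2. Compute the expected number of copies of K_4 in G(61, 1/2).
E[# K_4] = C(61, 4) · (1/2)^C(4, 2) = 521855 / 2^6 = 8153.984375

For each 4-subset S of vertices (there are C(61, 4) = 521855 such S), let X_S = 1 if S induces a K_4 (all C(4, 2) = 6 edges present). Then P(X_S = 1) = (1/2)^6 = 1/64. By linearity of expectation, E[# K_4] = C(61, 4) · (1/2)^6 = 521855 / 64 = 8153.984375.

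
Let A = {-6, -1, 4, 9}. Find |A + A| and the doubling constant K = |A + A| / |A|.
K = |A + A| / |A| = 7/4

Enumerate A + A = {a + b : a, b ∈ A}. With |A| = 4, there are |A|^2 = 16 ordered sum pairs; collecting distinct values, A + A = {-12, -7, -2, 3, 8, 13, 18}, so |A + A| = 7. Thus K = 7/4. Here |A + A| = 2|A| − 1 = 7, the minimum possible — so K = 7/4 is minimal, which holds iff A is an arithmetic progression.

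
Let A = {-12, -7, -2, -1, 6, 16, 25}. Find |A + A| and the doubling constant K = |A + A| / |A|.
K = |A + A| / |A| = 26/7

Enumerate A + A = {a + b : a, b ∈ A}. With |A| = 7, there are |A|^2 = 49 ordered sum pairs; collecting distinct values, A + A = {-24, -19, -14, -13, -9, -8, -6, -4, -3, -2, -1, 4, 5, 9, 12, 13, 14, 15, 18, 22, 23, 24, 31, 32, 41, 50}, so |A + A| = 26. Thus K = 26/7. For comparison, the minimum possible |A + A| over all 7-element sets is 2·7 − 1 = 13 (so min K = 13/7), attained only by arithmetic progressions.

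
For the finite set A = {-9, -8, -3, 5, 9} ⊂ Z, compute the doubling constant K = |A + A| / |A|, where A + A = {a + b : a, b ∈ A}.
K = |A + A| / |A| = 15/5 = 3

Enumerate A + A = {a + b : a, b ∈ A}. With |A| = 5, there are |A|^2 = 25 ordered sum pairs; collecting distinct values, A + A = {-18, -17, -16, -12, -11, -6, -4, -3, 0, 1, 2, 6, 10, 14, 18}, so |A + A| = 15. Thus K = 15/5 = 3. For comparison, the minimum possible |A + A| over all 5-element sets is 2·5 − 1 = 9 (so min K = 9/5), attained only by arithmetic progressions.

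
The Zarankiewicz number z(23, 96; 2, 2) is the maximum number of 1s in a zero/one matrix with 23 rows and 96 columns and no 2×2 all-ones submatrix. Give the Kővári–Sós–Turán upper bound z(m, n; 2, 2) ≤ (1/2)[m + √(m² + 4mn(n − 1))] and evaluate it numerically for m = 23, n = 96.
z(23, 96; 2, 2) ≤ (1/2)[23 + √(23² + 4·23·96·95)] = (1/2)[23 + √839569] = 469.64

Kővári–Sós–Turán: let r_1, ..., r_23 be the row sums and z = Σ r_i the total number of 1s. Each pair of columns can share at most one row with both entries 1 (else a 2×2 all-ones block appears), so Σ_i C(r_i, 2) ≤ C(96, 2) = 4560. By convexity Σ_i C(r_i, 2) ≥ 23·C(z/23, 2) = z(z − 23)/(2·23), giving z² − 23z − 23·96·95 ≤ 0 and hence z ≤ (1/2)[23 + √(529 + 4·209760)] = (1/2)[23 + √839569] ≈ (1/2)(23 + 916.28) = 469.64.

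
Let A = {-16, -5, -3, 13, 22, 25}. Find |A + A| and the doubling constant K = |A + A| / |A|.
K = |A + A| / |A| = 21/6 = 7/2

Enumerate A + A = {a + b : a, b ∈ A}. With |A| = 6, there are |A|^2 = 36 ordered sum pairs; collecting distinct values, A + A = {-32, -21, -19, -10, -8, -6, -3, 6, 8, 9, 10, 17, 19, 20, 22, 26, 35, 38, 44, 47, 50}, so |A + A| = 21. Thus K = 21/6 = 7/2. For comparison, the minimum possible |A + A| over all 6-element sets is 2·6 − 1 = 11 (so min K = 11/6), attained only by arithmetic progressions.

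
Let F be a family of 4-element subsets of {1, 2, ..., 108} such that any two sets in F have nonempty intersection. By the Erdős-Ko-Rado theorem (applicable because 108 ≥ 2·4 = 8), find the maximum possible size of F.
max |F| = C(107, 3) = 198485

Erdős-Ko-Rado (1961): when n ≥ 2k, max |F| = C(n−1, k−1). The bound is attained by the star {A : i ∈ A} for any fixed i ∈ [n]. Here C(108−1, 4−1) = C(107, 3) = 198485.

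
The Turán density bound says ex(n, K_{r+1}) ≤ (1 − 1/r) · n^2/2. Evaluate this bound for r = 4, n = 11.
Turán density bound = (3/4) · 11^2/2 = 363/8 ≈ 45.375

Turán's theorem: ex(n, K_{r+1}) is achieved by the complete r-partite Turán graph T(n, r) with parts as balanced as possible, and is at most (1 − 1/r) · n^2/2. For r = 4, n = 11: the density bound is (3/4) · 121/2 = 363/8 ≈ 45.375. The integer-valued extremum is e(T(11, 4)) = 45, which is strictly less than the density bound 363/8 since 4 ∤ 11 (the parts of T(11, 4) cannot all be equal).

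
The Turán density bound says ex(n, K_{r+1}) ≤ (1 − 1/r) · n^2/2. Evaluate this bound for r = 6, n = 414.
Turán density bound = (5/6) · 414^2/2 = 71415

Turán's theorem: ex(n, K_{r+1}) is achieved by the complete r-partite Turán graph T(n, r) with parts as balanced as possible, and is at most (1 − 1/r) · n^2/2. For r = 6, n = 414: the density bound is (5/6) · 171396/2 = 71415. Since 6 ∣ 414, the Turán graph T(414, 6) has parts of equal size 69, and its edge count e(T(414, 6)) = 71415 attains the density bound exactly.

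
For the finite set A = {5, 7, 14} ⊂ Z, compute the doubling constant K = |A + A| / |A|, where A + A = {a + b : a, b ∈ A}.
K = |A + A| / |A| = 6/3 = 2

Enumerate A + A = {a + b : a, b ∈ A}. With |A| = 3, there are |A|^2 = 9 ordered sum pairs; collecting distinct values, A + A = {10, 12, 14, 19, 21, 28}, so |A + A| = 6. Thus K = 6/3 = 2. For comparison, the minimum possible |A + A| over all 3-element sets is 2·3 − 1 = 5 (so min K = 5/3), attained only by arithmetic progressions.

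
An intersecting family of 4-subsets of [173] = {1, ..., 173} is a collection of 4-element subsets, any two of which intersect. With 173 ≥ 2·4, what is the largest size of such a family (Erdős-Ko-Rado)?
max |F| = C(172, 3) = 833340

Erdős-Ko-Rado (1961): when n ≥ 2k, max |F| = C(n−1, k−1). The bound is attained by the star {A : i ∈ A} for any fixed i ∈ [n]. Here C(173−1, 4−1) = C(172, 3) = 833340.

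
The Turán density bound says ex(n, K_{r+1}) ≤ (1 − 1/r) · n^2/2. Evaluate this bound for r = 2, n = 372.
Turán density bound = (1/2) · 372^2/2 = 34596

Turán's theorem: ex(n, K_{r+1}) is achieved by the complete r-partite Turán graph T(n, r) with parts as balanced as possible, and is at most (1 − 1/r) · n^2/2. For r = 2, n = 372: the density bound is (1/2) · 138384/2 = 34596. Since 2 ∣ 372, the Turán graph T(372, 2) has parts of equal size 186, and its edge count e(T(372, 2)) = 34596 attains the density bound exactly.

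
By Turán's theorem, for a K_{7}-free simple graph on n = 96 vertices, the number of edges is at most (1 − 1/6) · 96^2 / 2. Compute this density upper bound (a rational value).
Turán density bound = (5/6) · 96^2/2 = 3840

Turán's theorem: ex(n, K_{r+1}) is achieved by the complete r-partite Turán graph T(n, r) with parts as balanced as possible, and is at most (1 − 1/r) · n^2/2. For r = 6, n = 96: the density bound is (5/6) · 9216/2 = 3840. Since 6 ∣ 96, the Turán graph T(96, 6) has parts of equal size 16, and its edge count e(T(96, 6)) = 3840 attains the density bound exactly.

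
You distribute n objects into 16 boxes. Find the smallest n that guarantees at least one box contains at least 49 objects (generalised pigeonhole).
n = (49 − 1)·16 + 1 = 769

By the generalised pigeonhole principle, to guarantee some box contains ≥ r objects we need more than (r − 1) · k objects total. Threshold: n = (r − 1) · k + 1. With r = 49 and k = 16: n = 48 · 16 + 1 = 768 + 1 = 769. For n = 768 = 48 · 16, we can put exactly 48 objects in every box, avoiding 49 in any single one — so 769 is tight.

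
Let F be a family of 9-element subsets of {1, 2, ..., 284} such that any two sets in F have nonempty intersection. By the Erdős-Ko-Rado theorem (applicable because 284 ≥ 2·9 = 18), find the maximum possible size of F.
max |F| = C(283, 8) = 923458157336331

The Erdős-Ko-Rado theorem states: for n ≥ 2k, an intersecting family of k-subsets of an n-element set has size at most C(n − 1, k − 1), with equality for 'star' families {A ⊆ [n] : |A| = k, i ∈ A} (fix an element i). For n = 284, k = 9: C(283, 8) = 923458157336331.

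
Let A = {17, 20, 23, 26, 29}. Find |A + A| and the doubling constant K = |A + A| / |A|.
K = |A + A| / |A| = 9/5

Enumerate A + A = {a + b : a, b ∈ A}. With |A| = 5, there are |A|^2 = 25 ordered sum pairs; collecting distinct values, A + A = {34, 37, 40, 43, 46, 49, 52, 55, 58}, so |A + A| = 9. Thus K = 9/5. Here |A + A| = 2|A| − 1 = 9, the minimum possible — so K = 9/5 is minimal, which holds iff A is an arithmetic progression.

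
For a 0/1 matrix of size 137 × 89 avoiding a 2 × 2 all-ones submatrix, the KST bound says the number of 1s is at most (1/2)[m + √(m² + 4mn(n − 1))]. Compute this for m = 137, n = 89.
z(137, 89; 2, 2) ≤ (1/2)[137 + √(137² + 4·137·89·88)] = (1/2)[137 + √4310705] = 1106.6119

Kővári–Sós–Turán: let r_1, ..., r_137 be the row sums and z = Σ r_i the total number of 1s. Each pair of columns can share at most one row with both entries 1 (else a 2×2 all-ones block appears), so Σ_i C(r_i, 2) ≤ C(89, 2) = 3916. By convexity Σ_i C(r_i, 2) ≥ 137·C(z/137, 2) = z(z − 137)/(2·137), giving z² − 137z − 137·89·88 ≤ 0 and hence z ≤ (1/2)[137 + √(18769 + 4·1072984)] = (1/2)[137 + √4310705] ≈ (1/2)(137 + 2076.2237) = 1106.6119.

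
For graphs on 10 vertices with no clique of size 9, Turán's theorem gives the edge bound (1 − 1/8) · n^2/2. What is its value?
Turán density bound = (7/8) · 10^2/2 = 175/4 ≈ 43.75

Turán's theorem: ex(n, K_{r+1}) is achieved by the complete r-partite Turán graph T(n, r) with parts as balanced as possible, and is at most (1 − 1/r) · n^2/2. For r = 8, n = 10: the density bound is (7/8) · 100/2 = 175/4 ≈ 43.75. The integer-valued extremum is e(T(10, 8)) = 43, which is strictly less than the density bound 175/4 since 8 ∤ 10 (the parts of T(10, 8) cannot all be equal).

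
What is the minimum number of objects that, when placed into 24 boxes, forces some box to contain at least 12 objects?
n = (12 − 1)·24 + 1 = 265

By the generalised pigeonhole principle, to guarantee some box contains ≥ r objects we need more than (r − 1) · k objects total. Threshold: n = (r − 1) · k + 1. With r = 12 and k = 24: n = 11 · 24 + 1 = 264 + 1 = 265. For n = 264 = 11 · 24, we can put exactly 11 objects in every box, avoiding 12 in any single one — so 265 is tight.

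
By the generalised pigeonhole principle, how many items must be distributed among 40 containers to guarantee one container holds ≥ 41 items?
n = (41 − 1)·40 + 1 = 1601

By the generalised pigeonhole principle, to guarantee some box contains ≥ r objects we need more than (r − 1) · k objects total. Threshold: n = (r − 1) · k + 1. With r = 41 and k = 40: n = 40 · 40 + 1 = 1600 + 1 = 1601. For n = 1600 = 40 · 40, we can put exactly 40 objects in every box, avoiding 41 in any single one — so 1601 is tight.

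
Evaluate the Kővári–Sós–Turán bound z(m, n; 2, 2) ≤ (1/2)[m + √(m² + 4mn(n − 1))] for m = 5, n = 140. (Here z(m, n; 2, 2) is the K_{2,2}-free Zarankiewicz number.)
z(5, 140; 2, 2) ≤ (1/2)[5 + √(5² + 4·5·140·139)] = (1/2)[5 + √389225] = 314.4395

Kővári–Sós–Turán: let r_1, ..., r_5 be the row sums and z = Σ r_i the total number of 1s. Each pair of columns can share at most one row with both entries 1 (else a 2×2 all-ones block appears), so Σ_i C(r_i, 2) ≤ C(140, 2) = 9730. By convexity Σ_i C(r_i, 2) ≥ 5·C(z/5, 2) = z(z − 5)/(2·5), giving z² − 5z − 5·140·139 ≤ 0 and hence z ≤ (1/2)[5 + √(25 + 4·97300)] = (1/2)[5 + √389225] ≈ (1/2)(5 + 623.879) = 314.4395.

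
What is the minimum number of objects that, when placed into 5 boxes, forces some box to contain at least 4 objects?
n = (4 − 1)·5 + 1 = 16

By the generalised pigeonhole principle, to guarantee some box contains ≥ r objects we need more than (r − 1) · k objects total. Threshold: n = (r − 1) · k + 1. With r = 4 and k = 5: n = 3 · 5 + 1 = 15 + 1 = 16. For n = 15 = 3 · 5, we can put exactly 3 objects in every box, avoiding 4 in any single one — so 16 is tight.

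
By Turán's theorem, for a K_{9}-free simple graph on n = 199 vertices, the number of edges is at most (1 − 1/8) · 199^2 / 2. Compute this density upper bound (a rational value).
Turán density bound = (7/8) · 199^2/2 = 277207/16 ≈ 17325.4375

Turán's theorem: ex(n, K_{r+1}) is achieved by the complete r-partite Turán graph T(n, r) with parts as balanced as possible, and is at most (1 − 1/r) · n^2/2. For r = 8, n = 199: the density bound is (7/8) · 39601/2 = 277207/16 ≈ 17325.4375. The integer-valued extremum is e(T(199, 8)) = 17325, which is strictly less than the density bound 277207/16 since 8 ∤ 199 (the parts of T(199, 8) cannot all be equal).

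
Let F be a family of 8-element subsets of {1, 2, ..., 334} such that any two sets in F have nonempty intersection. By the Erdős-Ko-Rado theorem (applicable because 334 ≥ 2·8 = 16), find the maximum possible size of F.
max |F| = C(333, 7) = 84549532139028

The Erdős-Ko-Rado theorem states: for n ≥ 2k, an intersecting family of k-subsets of an n-element set has size at most C(n − 1, k − 1), with equality for 'star' families {A ⊆ [n] : |A| = k, i ∈ A} (fix an element i). For n = 334, k = 8: C(333, 7) = 84549532139028.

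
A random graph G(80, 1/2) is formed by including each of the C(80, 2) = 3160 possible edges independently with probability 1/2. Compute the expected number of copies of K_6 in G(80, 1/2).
E[# K_6] = C(80, 6) · (1/2)^C(6, 2) = 300500200 / 2^15 = 37562525/4096 ≈ 9170.538330

For each 6-subset S of vertices (there are C(80, 6) = 300500200 such S), let X_S = 1 if S induces a K_6 (all C(6, 2) = 15 edges present). Then P(X_S = 1) = (1/2)^15 = 1/32768. By linearity of expectation, E[# K_6] = C(80, 6) · (1/2)^15 = 300500200 / 32768 = 37562525/4096 ≈ 9170.538330.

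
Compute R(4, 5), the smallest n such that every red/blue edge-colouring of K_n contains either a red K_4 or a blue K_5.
R(4, 5) = 25

Lower bound: an explicit 2-colouring of K_{24} (typically a Paley-type or other structured construction) avoids a red K_4 and a blue K_5, showing R(4, 5) > 24.
Upper bound: the simple Erdős–Szekeres recurrence only gives R(4, 5) ≤ 32; the tight bound R(4, 5) ≤ 25 requires a sharper case analysis (or computer search) of 2-colourings of K_{25}.
Hence R(4, 5) = 25.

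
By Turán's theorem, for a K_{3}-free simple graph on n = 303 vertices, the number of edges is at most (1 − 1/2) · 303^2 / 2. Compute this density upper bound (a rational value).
Turán density bound = (1/2) · 303^2/2 = 91809/4 ≈ 22952.25

Turán's theorem: ex(n, K_{r+1}) is achieved by the complete r-partite Turán graph T(n, r) with parts as balanced as possible, and is at most (1 − 1/r) · n^2/2. For r = 2, n = 303: the density bound is (1/2) · 91809/2 = 91809/4 ≈ 22952.25. The integer-valued extremum is e(T(303, 2)) = 22952, which is strictly less than the density bound 91809/4 since 2 ∤ 303 (the parts of T(303, 2) cannot all be equal).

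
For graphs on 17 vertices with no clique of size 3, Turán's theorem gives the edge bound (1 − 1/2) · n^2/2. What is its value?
Turán density bound = (1/2) · 17^2/2 = 289/4 ≈ 72.25

Turán's theorem: ex(n, K_{r+1}) is achieved by the complete r-partite Turán graph T(n, r) with parts as balanced as possible, and is at most (1 − 1/r) · n^2/2. For r = 2, n = 17: the density bound is (1/2) · 289/2 = 289/4 ≈ 72.25. The integer-valued extremum is e(T(17, 2)) = 72, which is strictly less than the density bound 289/4 since 2 ∤ 17 (the parts of T(17, 2) cannot all be equal).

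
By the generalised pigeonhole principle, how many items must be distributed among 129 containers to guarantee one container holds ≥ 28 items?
n = (28 − 1)·129 + 1 = 3484

By the generalised pigeonhole principle, to guarantee some box contains ≥ r objects we need more than (r − 1) · k objects total. Threshold: n = (r − 1) · k + 1. With r = 28 and k = 129: n = 27 · 129 + 1 = 3483 + 1 = 3484. For n = 3483 = 27 · 129, we can put exactly 27 objects in every box, avoiding 28 in any single one — so 3484 is tight.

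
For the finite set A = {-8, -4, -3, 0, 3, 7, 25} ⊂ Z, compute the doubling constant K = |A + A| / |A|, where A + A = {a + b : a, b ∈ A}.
K = |A + A| / |A| = 24/7

Enumerate A + A = {a + b : a, b ∈ A}. With |A| = 7, there are |A|^2 = 49 ordered sum pairs; collecting distinct values, A + A = {-16, -12, -11, -8, -7, -6, -5, -4, -3, -1, 0, 3, 4, 6, 7, 10, 14, 17, 21, 22, 25, 28, 32, 50}, so |A + A| = 24. Thus K = 24/7. For comparison, the minimum possible |A + A| over all 7-element sets is 2·7 − 1 = 13 (so min K = 13/7), attained only by arithmetic progressions.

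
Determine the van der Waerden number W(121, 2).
W(121, 2) = 121 + 1 = 122

A 2-term AP is any pair of integers, so a monochromatic 2-AP exists iff some colour is used at least twice. With 121 colours, the colouring i ↦ i on {1, ..., 121} uses each colour once, avoiding any monochromatic pair, so W(121, 2) > 121. For {1, ..., 122}, pigeonhole forces two integers of the same colour, which form a monochromatic 2-AP. Hence W(121, 2) = 122.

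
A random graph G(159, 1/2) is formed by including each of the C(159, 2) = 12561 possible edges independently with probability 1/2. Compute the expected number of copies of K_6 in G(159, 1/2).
E[# K_6] = C(159, 6) · (1/2)^C(6, 2) = 20398507129 / 2^15 ≈ 622513.034943

For each 6-subset S of vertices (there are C(159, 6) = 20398507129 such S), let X_S = 1 if S induces a K_6 (all C(6, 2) = 15 edges present). Then P(X_S = 1) = (1/2)^15 = 1/32768. By linearity of expectation, E[# K_6] = C(159, 6) · (1/2)^15 = 20398507129 / 32768 ≈ 622513.034943.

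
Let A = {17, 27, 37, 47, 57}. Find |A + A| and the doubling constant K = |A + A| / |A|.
K = |A + A| / |A| = 9/5

Enumerate A + A = {a + b : a, b ∈ A}. With |A| = 5, there are |A|^2 = 25 ordered sum pairs; collecting distinct values, A + A = {34, 44, 54, 64, 74, 84, 94, 104, 114}, so |A + A| = 9. Thus K = 9/5. Here |A + A| = 2|A| − 1 = 9, the minimum possible — so K = 9/5 is minimal, which holds iff A is an arithmetic progression.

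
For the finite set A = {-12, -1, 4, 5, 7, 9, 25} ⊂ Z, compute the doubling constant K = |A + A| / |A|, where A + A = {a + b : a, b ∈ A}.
K = |A + A| / |A| = 25/7

Enumerate A + A = {a + b : a, b ∈ A}. With |A| = 7, there are |A|^2 = 49 ordered sum pairs; collecting distinct values, A + A = {-24, -13, -8, -7, -5, -3, -2, 3, 4, 6, 8, 9, 10, 11, 12, 13, 14, 16, 18, 24, 29, 30, 32, 34, 50}, so |A + A| = 25. Thus K = 25/7. For comparison, the minimum possible |A + A| over all 7-element sets is 2·7 − 1 = 13 (so min K = 13/7), attained only by arithmetic progressions.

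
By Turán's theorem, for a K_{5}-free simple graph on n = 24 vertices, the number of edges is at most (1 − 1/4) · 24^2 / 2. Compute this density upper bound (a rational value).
Turán density bound = (3/4) · 24^2/2 = 216

Turán's theorem: ex(n, K_{r+1}) is achieved by the complete r-partite Turán graph T(n, r) with parts as balanced as possible, and is at most (1 − 1/r) · n^2/2. For r = 4, n = 24: the density bound is (3/4) · 576/2 = 216. Since 4 ∣ 24, the Turán graph T(24, 4) has parts of equal size 6, and its edge count e(T(24, 4)) = 216 attains the density bound exactly.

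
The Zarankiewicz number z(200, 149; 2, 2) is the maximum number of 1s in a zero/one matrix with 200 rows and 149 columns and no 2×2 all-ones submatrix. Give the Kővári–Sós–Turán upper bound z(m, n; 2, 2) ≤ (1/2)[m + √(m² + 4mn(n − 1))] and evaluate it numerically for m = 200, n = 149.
z(200, 149; 2, 2) ≤ (1/2)[200 + √(200² + 4·200·149·148)] = (1/2)[200 + √17681600] = 2202.4747

Kővári–Sós–Turán: let r_1, ..., r_200 be the row sums and z = Σ r_i the total number of 1s. Each pair of columns can share at most one row with both entries 1 (else a 2×2 all-ones block appears), so Σ_i C(r_i, 2) ≤ C(149, 2) = 11026. By convexity Σ_i C(r_i, 2) ≥ 200·C(z/200, 2) = z(z − 200)/(2·200), giving z² − 200z − 200·149·148 ≤ 0 and hence z ≤ (1/2)[200 + √(40000 + 4·4410400)] = (1/2)[200 + √17681600] ≈ (1/2)(200 + 4204.9495) = 2202.4747.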